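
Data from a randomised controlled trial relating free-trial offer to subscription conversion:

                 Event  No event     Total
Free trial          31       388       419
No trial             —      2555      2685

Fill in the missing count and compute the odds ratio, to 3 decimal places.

The missing cell is in the unexposed row: 2685 − 2555 = 130.
So a = 31, b = 388, c = 130, d = 2555.
OR = (a·d)/(b·c) = (31 × 2555) / (388 × 130) = 79205 / 50440 = 1.57028

1.570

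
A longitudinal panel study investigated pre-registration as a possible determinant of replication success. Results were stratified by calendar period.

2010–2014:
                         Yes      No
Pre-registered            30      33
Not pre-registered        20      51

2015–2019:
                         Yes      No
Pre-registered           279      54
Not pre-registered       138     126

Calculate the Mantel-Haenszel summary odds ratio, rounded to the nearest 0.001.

OR_MH = Σ(aᵢdᵢ/nᵢ) / Σ(bᵢcᵢ/nᵢ), where nᵢ is the stratum total.
Stratum 1 (2010–2014): n = 134; a·d/n = 30·51/134 = 11.4179; b·c/n = 33·20/134 = 4.9254
Stratum 2 (2015–2019): n = 597; a·d/n = 279·126/597 = 58.8844; b·c/n = 54·138/597 = 12.4824
OR_MH = (11.4179 + 58.8844) / (4.9254 + 12.4824) = 70.3023 / 17.4078 = 4.03856

4.039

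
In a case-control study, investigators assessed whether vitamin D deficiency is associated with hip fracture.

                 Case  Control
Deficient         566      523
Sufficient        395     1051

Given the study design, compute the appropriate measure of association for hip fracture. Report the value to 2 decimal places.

Cells: a = 566, b = 523, c = 395, d = 1051.
This is a case-control study: participants were sampled on outcome status, so risks in the source population cannot be estimated directly — relative risk is not valid here. The odds ratio is the appropriate measure.
OR = (a·d)/(b·c) = (566 × 1051) / (523 × 395) = 594866 / 206585 = 2.87952

2.88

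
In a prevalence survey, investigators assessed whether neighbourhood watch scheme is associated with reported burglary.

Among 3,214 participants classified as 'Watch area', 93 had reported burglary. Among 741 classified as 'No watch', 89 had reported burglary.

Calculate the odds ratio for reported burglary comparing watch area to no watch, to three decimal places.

0.218

From the description: a = 93, b = 3121, c = 89, d = 652.
OR = (a·d)/(b·c) = (93 × 652) / (3121 × 89) = 60636 / 277769 = 0.21830
Exposure is associated with lower odds of reported burglary (OR = 0.22 < 1).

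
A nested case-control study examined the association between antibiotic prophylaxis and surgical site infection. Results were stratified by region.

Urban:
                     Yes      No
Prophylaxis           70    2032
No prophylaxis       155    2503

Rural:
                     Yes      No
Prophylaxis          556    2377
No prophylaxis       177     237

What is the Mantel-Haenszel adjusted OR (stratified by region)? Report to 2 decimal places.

OR_MH = Σ(aᵢdᵢ/nᵢ) / Σ(bᵢcᵢ/nᵢ), where nᵢ is the stratum total.
Stratum 1 (Urban): n = 4760; a·d/n = 70·2503/4760 = 36.8088; b·c/n = 2032·155/4760 = 66.1681
Stratum 2 (Rural): n = 3347; a·d/n = 556·237/3347 = 39.3702; b·c/n = 2377·177/3347 = 125.7033
OR_MH = (36.8088 + 39.3702) / (66.1681 + 125.7033) = 76.1790 / 191.8714 = 0.39703

0.40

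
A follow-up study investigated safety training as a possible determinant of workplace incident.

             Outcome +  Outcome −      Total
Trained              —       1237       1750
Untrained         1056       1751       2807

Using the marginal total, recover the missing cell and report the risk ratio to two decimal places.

The missing cell is in the exposed row: 1750 − 1237 = 513.
So a = 513, b = 1237, c = 1056, d = 1751.
RR = [a/(a+b)] / [c/(c+d)] = (513/1750) / (1056/2807) = 0.29314/0.37620 = 0.77922

0.78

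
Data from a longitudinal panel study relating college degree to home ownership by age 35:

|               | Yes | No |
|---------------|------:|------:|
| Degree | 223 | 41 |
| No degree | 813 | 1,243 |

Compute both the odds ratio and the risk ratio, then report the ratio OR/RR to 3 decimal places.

Cells: a = 223, b = 41, c = 813, d = 1243.
OR = (223·1243)/(41·813) = 277189/33333 = 8.31575
Risk in exposed = 223/264 = 0.84470; risk in unexposed = 813/2056 = 0.39543; RR = 2.13616
OR/RR = 8.31575 / 2.13616 = 3.89285
The outcome is not rare, so the OR lies further from 1 than the RR.

3.893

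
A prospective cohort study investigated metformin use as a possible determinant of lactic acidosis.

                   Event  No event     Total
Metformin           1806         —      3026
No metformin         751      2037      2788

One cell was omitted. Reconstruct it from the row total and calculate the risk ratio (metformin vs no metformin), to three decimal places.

The missing cell is in the exposed row: 3026 − 1806 = 1220.
So a = 1806, b = 1220, c = 751, d = 2037.
RR = [a/(a+b)] / [c/(c+d)] = (1806/3026) / (751/2788) = 0.59683/0.26937 = 2.21565

2.216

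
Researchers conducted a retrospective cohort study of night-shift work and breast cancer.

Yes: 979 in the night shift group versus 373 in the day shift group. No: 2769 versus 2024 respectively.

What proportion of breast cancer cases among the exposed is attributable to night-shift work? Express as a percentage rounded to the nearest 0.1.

From the description: a = 979, b = 2769, c = 373, d = 2024.
Risk in exposed = 979/3748 = 0.26121; risk in unexposed = 373/2397 = 0.15561.
RR = 0.26121/0.15561 = 1.67858
AR% = (RR − 1)/RR × 100 = (1.67858 − 1)/1.67858 × 100 = 40.4259%

40.4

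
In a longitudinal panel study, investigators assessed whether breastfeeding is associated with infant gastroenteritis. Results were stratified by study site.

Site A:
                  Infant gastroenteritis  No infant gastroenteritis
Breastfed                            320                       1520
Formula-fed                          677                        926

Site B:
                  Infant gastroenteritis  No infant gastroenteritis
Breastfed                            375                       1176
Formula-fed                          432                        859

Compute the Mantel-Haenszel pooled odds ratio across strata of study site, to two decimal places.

0.42

OR_MH = Σ(aᵢdᵢ/nᵢ) / Σ(bᵢcᵢ/nᵢ), where nᵢ is the stratum total.
Stratum 1 (Site A): n = 3443; a·d/n = 320·926/3443 = 86.0645; b·c/n = 1520·677/3443 = 298.8789
Stratum 2 (Site B): n = 2842; a·d/n = 375·859/2842 = 113.3445; b·c/n = 1176·432/2842 = 178.7586
OR_MH = (86.0645 + 113.3445) / (298.8789 + 178.7586) = 199.4090 / 477.6375 = 0.41749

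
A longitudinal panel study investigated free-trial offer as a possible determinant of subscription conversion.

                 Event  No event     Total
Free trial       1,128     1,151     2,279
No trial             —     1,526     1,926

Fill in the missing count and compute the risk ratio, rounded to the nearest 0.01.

The missing cell is in the unexposed row: 1926 − 1526 = 400.
So a = 1128, b = 1151, c = 400, d = 1526.
RR = [a/(a+b)] / [c/(c+d)] = (1128/2279) / (400/1926) = 0.49495/0.20768 = 2.38320

2.38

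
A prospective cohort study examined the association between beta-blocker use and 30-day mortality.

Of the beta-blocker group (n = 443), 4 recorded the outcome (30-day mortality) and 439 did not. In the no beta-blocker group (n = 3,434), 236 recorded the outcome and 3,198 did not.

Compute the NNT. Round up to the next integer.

Risk in treated group = 4/443 = 0.00903; risk in control = 236/3434 = 0.06872.
Absolute risk reduction = 0.06872 − 0.00903 = 0.05970
NNT = 1 / ARR = 1 / 0.05970 = 16.752 → round up → 17

17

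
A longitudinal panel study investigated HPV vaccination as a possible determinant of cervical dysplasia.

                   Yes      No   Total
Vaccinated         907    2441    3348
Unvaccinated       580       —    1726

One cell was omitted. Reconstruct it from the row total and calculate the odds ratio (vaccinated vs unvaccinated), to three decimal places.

0.734

The missing cell is in the unexposed row: 1726 − 580 = 1146.
So a = 907, b = 2441, c = 580, d = 1146.
OR = (a·d)/(b·c) = (907 × 1146) / (2441 × 580) = 1039422 / 1415780 = 0.73417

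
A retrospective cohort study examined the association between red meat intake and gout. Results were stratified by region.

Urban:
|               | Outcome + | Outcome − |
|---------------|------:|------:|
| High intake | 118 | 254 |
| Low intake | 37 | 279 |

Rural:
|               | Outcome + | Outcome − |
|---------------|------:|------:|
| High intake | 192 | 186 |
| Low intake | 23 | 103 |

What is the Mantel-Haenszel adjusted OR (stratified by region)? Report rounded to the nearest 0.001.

OR_MH = Σ(aᵢdᵢ/nᵢ) / Σ(bᵢcᵢ/nᵢ), where nᵢ is the stratum total.
Stratum 1 (Urban): n = 688; a·d/n = 118·279/688 = 47.8517; b·c/n = 254·37/688 = 13.6599
Stratum 2 (Rural): n = 504; a·d/n = 192·103/504 = 39.2381; b·c/n = 186·23/504 = 8.4881
OR_MH = (47.8517 + 39.2381) / (13.6599 + 8.4881) = 87.0898 / 22.1480 = 3.93218

3.932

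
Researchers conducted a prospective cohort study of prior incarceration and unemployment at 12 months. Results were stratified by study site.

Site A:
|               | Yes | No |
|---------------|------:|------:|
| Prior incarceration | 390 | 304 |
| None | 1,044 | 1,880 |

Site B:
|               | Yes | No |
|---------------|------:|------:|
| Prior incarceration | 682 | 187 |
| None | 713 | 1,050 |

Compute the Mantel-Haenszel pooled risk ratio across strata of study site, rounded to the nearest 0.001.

RR_MH = Σ(aᵢ·n₀ᵢ/nᵢ) / Σ(cᵢ·n₁ᵢ/nᵢ), with n₁ᵢ = aᵢ+bᵢ (exposed), n₀ᵢ = cᵢ+dᵢ (unexposed), nᵢ = n₁ᵢ+n₀ᵢ.
Stratum 1 (Site A): n₁ = 694, n₀ = 2924, n = 3618; a·n₀/n = 390·2924/3618 = 315.1907; c·n₁/n = 1044·694/3618 = 200.2587
Stratum 2 (Site B): n₁ = 869, n₀ = 1763, n = 2632; a·n₀/n = 682·1763/2632 = 456.8260; c·n₁/n = 713·869/2632 = 235.4092
RR_MH = (315.1907 + 456.8260) / (200.2587 + 235.4092) = 772.0167 / 435.6679 = 1.77203

1.772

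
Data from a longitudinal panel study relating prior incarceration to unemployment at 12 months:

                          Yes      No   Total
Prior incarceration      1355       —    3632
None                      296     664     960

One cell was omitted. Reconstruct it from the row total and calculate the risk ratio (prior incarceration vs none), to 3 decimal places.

The missing cell is in the exposed row: 3632 − 1355 = 2277.
So a = 1355, b = 2277, c = 296, d = 664.
RR = [a/(a+b)] / [c/(c+d)] = (1355/3632) / (296/960) = 0.37307/0.30833 = 1.20997

1.210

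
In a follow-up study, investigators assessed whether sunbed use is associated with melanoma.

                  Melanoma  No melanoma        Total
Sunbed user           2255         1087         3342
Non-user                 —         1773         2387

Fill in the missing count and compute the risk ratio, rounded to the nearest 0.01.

2.62

The missing cell is in the unexposed row: 2387 − 1773 = 614.
So a = 2255, b = 1087, c = 614, d = 1773.
RR = [a/(a+b)] / [c/(c+d)] = (2255/3342) / (614/2387) = 0.67475/0.25723 = 2.62316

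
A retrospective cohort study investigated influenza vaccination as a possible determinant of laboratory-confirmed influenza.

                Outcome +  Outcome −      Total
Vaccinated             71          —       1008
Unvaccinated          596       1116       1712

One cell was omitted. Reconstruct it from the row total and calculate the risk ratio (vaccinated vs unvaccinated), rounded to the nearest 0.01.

The missing cell is in the exposed row: 1008 − 71 = 937.
So a = 71, b = 937, c = 596, d = 1116.
RR = [a/(a+b)] / [c/(c+d)] = (71/1008) / (596/1712) = 0.07044/0.34813 = 0.20233

0.20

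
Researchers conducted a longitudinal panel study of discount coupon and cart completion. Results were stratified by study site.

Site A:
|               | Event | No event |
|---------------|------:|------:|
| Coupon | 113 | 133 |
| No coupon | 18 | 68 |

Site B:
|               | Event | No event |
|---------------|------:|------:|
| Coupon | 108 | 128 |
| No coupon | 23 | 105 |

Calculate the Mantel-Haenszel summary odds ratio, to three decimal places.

OR_MH = Σ(aᵢdᵢ/nᵢ) / Σ(bᵢcᵢ/nᵢ), where nᵢ is the stratum total.
Stratum 1 (Site A): n = 332; a·d/n = 113·68/332 = 23.1446; b·c/n = 133·18/332 = 7.2108
Stratum 2 (Site B): n = 364; a·d/n = 108·105/364 = 31.1538; b·c/n = 128·23/364 = 8.0879
OR_MH = (23.1446 + 31.1538) / (7.2108 + 8.0879) = 54.2984 / 15.2988 = 3.54921

3.549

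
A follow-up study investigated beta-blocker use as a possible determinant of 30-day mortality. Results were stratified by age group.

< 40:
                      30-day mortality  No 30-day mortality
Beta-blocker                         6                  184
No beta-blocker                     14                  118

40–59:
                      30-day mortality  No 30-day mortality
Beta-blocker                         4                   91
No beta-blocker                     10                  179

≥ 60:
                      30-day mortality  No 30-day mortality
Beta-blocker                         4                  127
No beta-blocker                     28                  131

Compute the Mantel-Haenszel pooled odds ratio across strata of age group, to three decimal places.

OR_MH = Σ(aᵢdᵢ/nᵢ) / Σ(bᵢcᵢ/nᵢ), where nᵢ is the stratum total.
Stratum 1 (< 40): n = 322; a·d/n = 6·118/322 = 2.1988; b·c/n = 184·14/322 = 8.0000
Stratum 2 (40–59): n = 284; a·d/n = 4·179/284 = 2.5211; b·c/n = 91·10/284 = 3.2042
Stratum 3 (≥ 60): n = 290; a·d/n = 4·131/290 = 1.8069; b·c/n = 127·28/290 = 12.2621
OR_MH = (2.1988 + 2.5211 + 1.8069) / (8.0000 + 3.2042 + 12.2621) = 6.5268 / 23.4663 = 0.27813

0.278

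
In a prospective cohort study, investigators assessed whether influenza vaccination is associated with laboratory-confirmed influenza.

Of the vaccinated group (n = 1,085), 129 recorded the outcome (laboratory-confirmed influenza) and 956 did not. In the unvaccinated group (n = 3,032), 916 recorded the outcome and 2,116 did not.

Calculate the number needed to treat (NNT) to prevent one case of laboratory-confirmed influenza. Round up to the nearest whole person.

Risk in treated group = 129/1085 = 0.11889; risk in control = 916/3032 = 0.30211.
Absolute risk reduction = 0.30211 − 0.11889 = 0.18322
NNT = 1 / ARR = 1 / 0.18322 = 5.458 → round up → 6

6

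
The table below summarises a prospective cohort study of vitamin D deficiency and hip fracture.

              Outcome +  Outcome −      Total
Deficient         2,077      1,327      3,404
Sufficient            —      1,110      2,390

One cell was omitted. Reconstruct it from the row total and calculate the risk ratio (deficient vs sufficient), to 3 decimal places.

1.139

The missing cell is in the unexposed row: 2390 − 1110 = 1280.
So a = 2077, b = 1327, c = 1280, d = 1110.
RR = [a/(a+b)] / [c/(c+d)] = (2077/3404) / (1280/2390) = 0.61016/0.53556 = 1.13929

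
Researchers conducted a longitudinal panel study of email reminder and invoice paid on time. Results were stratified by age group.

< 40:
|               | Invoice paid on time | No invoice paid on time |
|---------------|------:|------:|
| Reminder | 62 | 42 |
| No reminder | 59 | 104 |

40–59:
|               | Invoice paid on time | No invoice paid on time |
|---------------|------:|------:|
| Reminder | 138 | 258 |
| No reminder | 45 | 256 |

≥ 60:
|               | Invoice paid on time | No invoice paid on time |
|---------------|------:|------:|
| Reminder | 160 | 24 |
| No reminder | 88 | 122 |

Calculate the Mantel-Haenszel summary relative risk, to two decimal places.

RR_MH = Σ(aᵢ·n₀ᵢ/nᵢ) / Σ(cᵢ·n₁ᵢ/nᵢ), with n₁ᵢ = aᵢ+bᵢ (exposed), n₀ᵢ = cᵢ+dᵢ (unexposed), nᵢ = n₁ᵢ+n₀ᵢ.
Stratum 1 (< 40): n₁ = 104, n₀ = 163, n = 267; a·n₀/n = 62·163/267 = 37.8502; c·n₁/n = 59·104/267 = 22.9813
Stratum 2 (40–59): n₁ = 396, n₀ = 301, n = 697; a·n₀/n = 138·301/697 = 59.5954; c·n₁/n = 45·396/697 = 25.5667
Stratum 3 (≥ 60): n₁ = 184, n₀ = 210, n = 394; a·n₀/n = 160·210/394 = 85.2792; c·n₁/n = 88·184/394 = 41.0964
RR_MH = (37.8502 + 59.5954 + 85.2792) / (22.9813 + 25.5667 + 41.0964) = 182.7248 / 89.6444 = 2.03833

2.04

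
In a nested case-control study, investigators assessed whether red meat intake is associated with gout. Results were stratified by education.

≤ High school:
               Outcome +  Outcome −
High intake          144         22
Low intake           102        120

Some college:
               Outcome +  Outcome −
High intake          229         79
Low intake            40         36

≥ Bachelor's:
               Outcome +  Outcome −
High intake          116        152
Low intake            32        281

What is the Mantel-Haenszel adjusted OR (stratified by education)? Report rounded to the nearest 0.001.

5.455

OR_MH = Σ(aᵢdᵢ/nᵢ) / Σ(bᵢcᵢ/nᵢ), where nᵢ is the stratum total.
Stratum 1 (≤ High school): n = 388; a·d/n = 144·120/388 = 44.5361; b·c/n = 22·102/388 = 5.7835
Stratum 2 (Some college): n = 384; a·d/n = 229·36/384 = 21.4688; b·c/n = 79·40/384 = 8.2292
Stratum 3 (≥ Bachelor's): n = 581; a·d/n = 116·281/581 = 56.1033; b·c/n = 152·32/581 = 8.3718
OR_MH = (44.5361 + 21.4688 + 56.1033) / (5.7835 + 8.2292 + 8.3718) = 122.1081 / 22.3844 = 5.45504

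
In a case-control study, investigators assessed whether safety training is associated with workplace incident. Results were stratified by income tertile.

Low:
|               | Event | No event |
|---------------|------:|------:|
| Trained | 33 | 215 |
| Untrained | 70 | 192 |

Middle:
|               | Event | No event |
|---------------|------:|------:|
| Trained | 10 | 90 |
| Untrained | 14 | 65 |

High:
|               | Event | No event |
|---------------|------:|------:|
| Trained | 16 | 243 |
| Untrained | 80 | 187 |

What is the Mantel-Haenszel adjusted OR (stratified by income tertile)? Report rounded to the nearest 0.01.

0.30

OR_MH = Σ(aᵢdᵢ/nᵢ) / Σ(bᵢcᵢ/nᵢ), where nᵢ is the stratum total.
Stratum 1 (Low): n = 510; a·d/n = 33·192/510 = 12.4235; b·c/n = 215·70/510 = 29.5098
Stratum 2 (Middle): n = 179; a·d/n = 10·65/179 = 3.6313; b·c/n = 90·14/179 = 7.0391
Stratum 3 (High): n = 526; a·d/n = 16·187/526 = 5.6882; b·c/n = 243·80/526 = 36.9582
OR_MH = (12.4235 + 3.6313 + 5.6882) / (29.5098 + 7.0391 + 36.9582) = 21.7430 / 73.5071 = 0.29579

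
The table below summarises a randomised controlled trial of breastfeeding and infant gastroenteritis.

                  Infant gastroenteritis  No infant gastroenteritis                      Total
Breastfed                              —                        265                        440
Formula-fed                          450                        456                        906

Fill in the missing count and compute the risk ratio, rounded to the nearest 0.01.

0.80

The missing cell is in the exposed row: 440 − 265 = 175.
So a = 175, b = 265, c = 450, d = 456.
RR = [a/(a+b)] / [c/(c+d)] = (175/440) / (450/906) = 0.39773/0.49669 = 0.80076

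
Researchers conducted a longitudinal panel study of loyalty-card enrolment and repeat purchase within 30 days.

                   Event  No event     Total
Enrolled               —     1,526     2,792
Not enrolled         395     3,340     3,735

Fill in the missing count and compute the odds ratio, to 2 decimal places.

The missing cell is in the exposed row: 2792 − 1526 = 1266.
So a = 1266, b = 1526, c = 395, d = 3340.
OR = (a·d)/(b·c) = (1266 × 3340) / (1526 × 395) = 4228440 / 602770 = 7.01501

7.02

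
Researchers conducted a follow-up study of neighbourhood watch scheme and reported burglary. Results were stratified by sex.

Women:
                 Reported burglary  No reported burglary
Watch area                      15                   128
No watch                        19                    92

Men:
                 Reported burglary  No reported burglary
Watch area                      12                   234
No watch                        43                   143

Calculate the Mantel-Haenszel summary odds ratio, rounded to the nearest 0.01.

OR_MH = Σ(aᵢdᵢ/nᵢ) / Σ(bᵢcᵢ/nᵢ), where nᵢ is the stratum total.
Stratum 1 (Women): n = 254; a·d/n = 15·92/254 = 5.4331; b·c/n = 128·19/254 = 9.5748
Stratum 2 (Men): n = 432; a·d/n = 12·143/432 = 3.9722; b·c/n = 234·43/432 = 23.2917
OR_MH = (5.4331 + 3.9722) / (9.5748 + 23.2917) = 9.4053 / 32.8665 = 0.28617

0.29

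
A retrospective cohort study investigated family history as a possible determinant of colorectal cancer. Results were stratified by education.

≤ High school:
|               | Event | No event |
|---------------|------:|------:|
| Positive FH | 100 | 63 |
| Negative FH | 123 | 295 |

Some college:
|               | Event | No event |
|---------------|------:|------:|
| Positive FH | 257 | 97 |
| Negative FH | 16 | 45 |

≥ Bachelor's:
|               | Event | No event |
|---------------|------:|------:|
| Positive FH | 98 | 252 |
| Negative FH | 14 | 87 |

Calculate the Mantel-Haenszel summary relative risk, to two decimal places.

RR_MH = Σ(aᵢ·n₀ᵢ/nᵢ) / Σ(cᵢ·n₁ᵢ/nᵢ), with n₁ᵢ = aᵢ+bᵢ (exposed), n₀ᵢ = cᵢ+dᵢ (unexposed), nᵢ = n₁ᵢ+n₀ᵢ.
Stratum 1 (≤ High school): n₁ = 163, n₀ = 418, n = 581; a·n₀/n = 100·418/581 = 71.9449; c·n₁/n = 123·163/581 = 34.5077
Stratum 2 (Some college): n₁ = 354, n₀ = 61, n = 415; a·n₀/n = 257·61/415 = 37.7759; c·n₁/n = 16·354/415 = 13.6482
Stratum 3 (≥ Bachelor's): n₁ = 350, n₀ = 101, n = 451; a·n₀/n = 98·101/451 = 21.9468; c·n₁/n = 14·350/451 = 10.8647
RR_MH = (71.9449 + 37.7759 + 21.9468) / (34.5077 + 13.6482 + 10.8647) = 131.6676 / 59.0207 = 2.23087

2.23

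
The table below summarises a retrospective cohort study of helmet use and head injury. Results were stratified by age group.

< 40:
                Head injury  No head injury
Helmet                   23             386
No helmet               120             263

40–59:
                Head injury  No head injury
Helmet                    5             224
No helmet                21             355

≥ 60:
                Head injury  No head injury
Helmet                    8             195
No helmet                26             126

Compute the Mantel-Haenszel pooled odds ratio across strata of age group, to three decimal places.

OR_MH = Σ(aᵢdᵢ/nᵢ) / Σ(bᵢcᵢ/nᵢ), where nᵢ is the stratum total.
Stratum 1 (< 40): n = 792; a·d/n = 23·263/792 = 7.6376; b·c/n = 386·120/792 = 58.4848
Stratum 2 (40–59): n = 605; a·d/n = 5·355/605 = 2.9339; b·c/n = 224·21/605 = 7.7752
Stratum 3 (≥ 60): n = 355; a·d/n = 8·126/355 = 2.8394; b·c/n = 195·26/355 = 14.2817
OR_MH = (7.6376 + 2.9339 + 2.8394) / (58.4848 + 7.7752 + 14.2817) = 13.4109 / 80.5417 = 0.16651

0.167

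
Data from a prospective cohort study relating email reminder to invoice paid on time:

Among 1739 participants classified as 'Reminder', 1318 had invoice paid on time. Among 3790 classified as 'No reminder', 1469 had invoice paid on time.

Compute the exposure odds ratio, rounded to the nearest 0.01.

4.95

From the description: a = 1318, b = 421, c = 1469, d = 2321.
OR = (a·d)/(b·c) = (1318 × 2321) / (421 × 1469) = 3059078 / 618449 = 4.94637
The odds of invoice paid on time are about 4.95 times as high in the reminder group.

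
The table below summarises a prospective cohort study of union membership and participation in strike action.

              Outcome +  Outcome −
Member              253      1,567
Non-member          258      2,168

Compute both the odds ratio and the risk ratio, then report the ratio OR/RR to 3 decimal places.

1.038

Cells: a = 253, b = 1567, c = 258, d = 2168.
OR = (253·2168)/(1567·258) = 548504/404286 = 1.35672
Risk in exposed = 253/1820 = 0.13901; risk in unexposed = 258/2426 = 0.10635; RR = 1.30713
OR/RR = 1.35672 / 1.30713 = 1.03794
The outcome is not rare, so the OR lies further from 1 than the RR.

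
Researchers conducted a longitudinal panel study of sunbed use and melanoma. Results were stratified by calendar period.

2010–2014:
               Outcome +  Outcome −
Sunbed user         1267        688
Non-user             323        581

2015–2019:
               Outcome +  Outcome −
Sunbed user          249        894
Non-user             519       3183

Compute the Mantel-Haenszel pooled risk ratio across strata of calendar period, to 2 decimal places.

RR_MH = Σ(aᵢ·n₀ᵢ/nᵢ) / Σ(cᵢ·n₁ᵢ/nᵢ), with n₁ᵢ = aᵢ+bᵢ (exposed), n₀ᵢ = cᵢ+dᵢ (unexposed), nᵢ = n₁ᵢ+n₀ᵢ.
Stratum 1 (2010–2014): n₁ = 1955, n₀ = 904, n = 2859; a·n₀/n = 1267·904/2859 = 400.6184; c·n₁/n = 323·1955/2859 = 220.8692
Stratum 2 (2015–2019): n₁ = 1143, n₀ = 3702, n = 4845; a·n₀/n = 249·3702/4845 = 190.2576; c·n₁/n = 519·1143/4845 = 122.4390
RR_MH = (400.6184 + 190.2576) / (220.8692 + 122.4390) = 590.8760 / 343.3082 = 1.72112

1.72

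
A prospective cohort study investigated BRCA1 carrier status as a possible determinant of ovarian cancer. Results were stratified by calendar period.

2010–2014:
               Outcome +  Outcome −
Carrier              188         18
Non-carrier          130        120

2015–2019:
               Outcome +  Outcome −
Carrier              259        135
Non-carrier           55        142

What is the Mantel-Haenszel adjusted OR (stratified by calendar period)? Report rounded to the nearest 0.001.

6.313

OR_MH = Σ(aᵢdᵢ/nᵢ) / Σ(bᵢcᵢ/nᵢ), where nᵢ is the stratum total.
Stratum 1 (2010–2014): n = 456; a·d/n = 188·120/456 = 49.4737; b·c/n = 18·130/456 = 5.1316
Stratum 2 (2015–2019): n = 591; a·d/n = 259·142/591 = 62.2301; b·c/n = 135·55/591 = 12.5635
OR_MH = (49.4737 + 62.2301) / (5.1316 + 12.5635) = 111.7038 / 17.6950 = 6.31272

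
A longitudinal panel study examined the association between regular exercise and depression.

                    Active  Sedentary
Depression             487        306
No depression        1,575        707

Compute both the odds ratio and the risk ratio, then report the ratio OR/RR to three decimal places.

Reading the table with exposure as columns: a = 487 (Active, case), b = 1575 (Active, non-case), c = 306 (Sedentary, case), d = 707.
OR = (487·707)/(1575·306) = 344309/481950 = 0.71441
Risk in exposed = 487/2062 = 0.23618; risk in unexposed = 306/1013 = 0.30207; RR = 0.78186
OR/RR = 0.71441 / 0.78186 = 0.91373
The outcome is not rare, so the OR lies further from 1 than the RR.

0.914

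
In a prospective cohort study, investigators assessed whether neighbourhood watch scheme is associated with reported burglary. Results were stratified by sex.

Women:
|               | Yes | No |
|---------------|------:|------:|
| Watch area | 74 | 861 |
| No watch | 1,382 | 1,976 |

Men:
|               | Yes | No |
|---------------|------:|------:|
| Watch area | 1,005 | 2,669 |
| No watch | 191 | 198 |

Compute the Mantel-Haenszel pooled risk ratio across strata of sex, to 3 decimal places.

RR_MH = Σ(aᵢ·n₀ᵢ/nᵢ) / Σ(cᵢ·n₁ᵢ/nᵢ), with n₁ᵢ = aᵢ+bᵢ (exposed), n₀ᵢ = cᵢ+dᵢ (unexposed), nᵢ = n₁ᵢ+n₀ᵢ.
Stratum 1 (Women): n₁ = 935, n₀ = 3358, n = 4293; a·n₀/n = 74·3358/4293 = 57.8831; c·n₁/n = 1382·935/4293 = 300.9946
Stratum 2 (Men): n₁ = 3674, n₀ = 389, n = 4063; a·n₀/n = 1005·389/4063 = 96.2208; c·n₁/n = 191·3674/4063 = 172.7133
RR_MH = (57.8831 + 96.2208) / (300.9946 + 172.7133) = 154.1038 / 473.7079 = 0.32531

0.325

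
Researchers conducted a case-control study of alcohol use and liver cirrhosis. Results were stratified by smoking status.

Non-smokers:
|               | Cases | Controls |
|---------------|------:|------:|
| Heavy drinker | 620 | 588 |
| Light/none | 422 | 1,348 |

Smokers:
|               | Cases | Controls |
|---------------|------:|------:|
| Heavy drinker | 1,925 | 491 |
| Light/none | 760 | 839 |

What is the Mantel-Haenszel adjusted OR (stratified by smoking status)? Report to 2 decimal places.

3.87

OR_MH = Σ(aᵢdᵢ/nᵢ) / Σ(bᵢcᵢ/nᵢ), where nᵢ is the stratum total.
Stratum 1 (Non-smokers): n = 2978; a·d/n = 620·1348/2978 = 280.6447; b·c/n = 588·422/2978 = 83.3230
Stratum 2 (Smokers): n = 4015; a·d/n = 1925·839/4015 = 402.2603; b·c/n = 491·760/4015 = 92.9415
OR_MH = (280.6447 + 402.2603) / (83.3230 + 92.9415) = 682.9050 / 176.2645 = 3.87432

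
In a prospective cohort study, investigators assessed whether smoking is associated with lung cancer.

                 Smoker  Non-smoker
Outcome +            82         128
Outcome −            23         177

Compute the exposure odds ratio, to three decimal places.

4.930

Reading the table with exposure as columns: a = 82 (Smoker, case), b = 23 (Smoker, non-case), c = 128 (Non-smoker, case), d = 177.
OR = (a·d)/(b·c) = (82 × 177) / (23 × 128) = 14514 / 2944 = 4.93003
The odds of lung cancer are about 4.93 times as high in the smoker group.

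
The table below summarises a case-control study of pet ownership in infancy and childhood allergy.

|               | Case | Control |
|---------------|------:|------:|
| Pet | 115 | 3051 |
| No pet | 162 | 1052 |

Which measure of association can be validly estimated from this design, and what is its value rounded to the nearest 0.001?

0.245

Cells: a = 115, b = 3051, c = 162, d = 1052.
This is a case-control study: participants were sampled on outcome status, so risks in the source population cannot be estimated directly — relative risk is not valid here. The odds ratio is the appropriate measure.
OR = (a·d)/(b·c) = (115 × 1052) / (3051 × 162) = 120980 / 494262 = 0.24477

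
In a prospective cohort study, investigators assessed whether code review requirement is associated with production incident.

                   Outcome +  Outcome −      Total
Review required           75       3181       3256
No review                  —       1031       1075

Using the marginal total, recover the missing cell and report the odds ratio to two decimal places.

The missing cell is in the unexposed row: 1075 − 1031 = 44.
So a = 75, b = 3181, c = 44, d = 1031.
OR = (a·d)/(b·c) = (75 × 1031) / (3181 × 44) = 77325 / 139964 = 0.55246

0.55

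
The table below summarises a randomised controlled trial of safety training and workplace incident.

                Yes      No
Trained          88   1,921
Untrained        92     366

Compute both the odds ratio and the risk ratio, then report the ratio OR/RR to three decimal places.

0.836

Cells: a = 88, b = 1921, c = 92, d = 366.
OR = (88·366)/(1921·92) = 32208/176732 = 0.18224
Risk in exposed = 88/2009 = 0.04380; risk in unexposed = 92/458 = 0.20087; RR = 0.21806
OR/RR = 0.18224 / 0.21806 = 0.83573
The outcome is not rare, so the OR lies further from 1 than the RR.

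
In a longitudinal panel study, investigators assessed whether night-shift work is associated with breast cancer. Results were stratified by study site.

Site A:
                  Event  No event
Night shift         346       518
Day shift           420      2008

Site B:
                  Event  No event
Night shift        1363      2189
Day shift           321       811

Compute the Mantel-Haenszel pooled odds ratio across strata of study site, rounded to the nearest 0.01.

OR_MH = Σ(aᵢdᵢ/nᵢ) / Σ(bᵢcᵢ/nᵢ), where nᵢ is the stratum total.
Stratum 1 (Site A): n = 3292; a·d/n = 346·2008/3292 = 211.0474; b·c/n = 518·420/3292 = 66.0875
Stratum 2 (Site B): n = 4684; a·d/n = 1363·811/4684 = 235.9934; b·c/n = 2189·321/4684 = 150.0147
OR_MH = (211.0474 + 235.9934) / (66.0875 + 150.0147) = 447.0408 / 216.1022 = 2.06865

2.07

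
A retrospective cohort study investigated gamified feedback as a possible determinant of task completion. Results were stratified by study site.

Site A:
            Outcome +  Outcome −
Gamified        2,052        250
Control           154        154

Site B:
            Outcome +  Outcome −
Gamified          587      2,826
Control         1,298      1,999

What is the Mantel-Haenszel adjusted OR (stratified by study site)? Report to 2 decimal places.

0.53

OR_MH = Σ(aᵢdᵢ/nᵢ) / Σ(bᵢcᵢ/nᵢ), where nᵢ is the stratum total.
Stratum 1 (Site A): n = 2610; a·d/n = 2052·154/2610 = 121.0759; b·c/n = 250·154/2610 = 14.7510
Stratum 2 (Site B): n = 6710; a·d/n = 587·1999/6710 = 174.8753; b·c/n = 2826·1298/6710 = 546.6689
OR_MH = (121.0759 + 174.8753) / (14.7510 + 546.6689) = 295.9511 / 561.4198 = 0.52715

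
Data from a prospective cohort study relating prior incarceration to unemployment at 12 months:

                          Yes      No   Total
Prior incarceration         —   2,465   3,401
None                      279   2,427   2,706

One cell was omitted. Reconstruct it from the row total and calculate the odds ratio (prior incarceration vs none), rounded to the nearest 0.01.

3.30

The missing cell is in the exposed row: 3401 − 2465 = 936.
So a = 936, b = 2465, c = 279, d = 2427.
OR = (a·d)/(b·c) = (936 × 2427) / (2465 × 279) = 2271672 / 687735 = 3.30312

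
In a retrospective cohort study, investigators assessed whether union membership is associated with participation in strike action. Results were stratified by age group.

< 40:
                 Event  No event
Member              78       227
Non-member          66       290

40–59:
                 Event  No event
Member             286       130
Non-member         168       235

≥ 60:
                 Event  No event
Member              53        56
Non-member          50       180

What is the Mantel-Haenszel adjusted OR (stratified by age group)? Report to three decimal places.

2.508

OR_MH = Σ(aᵢdᵢ/nᵢ) / Σ(bᵢcᵢ/nᵢ), where nᵢ is the stratum total.
Stratum 1 (< 40): n = 661; a·d/n = 78·290/661 = 34.2209; b·c/n = 227·66/661 = 22.6657
Stratum 2 (40–59): n = 819; a·d/n = 286·235/819 = 82.0635; b·c/n = 130·168/819 = 26.6667
Stratum 3 (≥ 60): n = 339; a·d/n = 53·180/339 = 28.1416; b·c/n = 56·50/339 = 8.2596
OR_MH = (34.2209 + 82.0635 + 28.1416) / (22.6657 + 26.6667 + 8.2596) = 144.4260 / 57.5919 = 2.50775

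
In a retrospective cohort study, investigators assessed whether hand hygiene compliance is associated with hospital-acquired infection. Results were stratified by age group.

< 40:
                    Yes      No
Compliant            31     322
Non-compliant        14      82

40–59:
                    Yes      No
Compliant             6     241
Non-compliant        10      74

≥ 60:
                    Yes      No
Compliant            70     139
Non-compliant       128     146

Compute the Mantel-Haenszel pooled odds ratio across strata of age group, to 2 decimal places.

0.52

OR_MH = Σ(aᵢdᵢ/nᵢ) / Σ(bᵢcᵢ/nᵢ), where nᵢ is the stratum total.
Stratum 1 (< 40): n = 449; a·d/n = 31·82/449 = 5.6615; b·c/n = 322·14/449 = 10.0401
Stratum 2 (40–59): n = 331; a·d/n = 6·74/331 = 1.3414; b·c/n = 241·10/331 = 7.2810
Stratum 3 (≥ 60): n = 483; a·d/n = 70·146/483 = 21.1594; b·c/n = 139·128/483 = 36.8364
OR_MH = (5.6615 + 1.3414 + 21.1594) / (10.0401 + 7.2810 + 36.8364) = 28.1623 / 54.1575 = 0.52001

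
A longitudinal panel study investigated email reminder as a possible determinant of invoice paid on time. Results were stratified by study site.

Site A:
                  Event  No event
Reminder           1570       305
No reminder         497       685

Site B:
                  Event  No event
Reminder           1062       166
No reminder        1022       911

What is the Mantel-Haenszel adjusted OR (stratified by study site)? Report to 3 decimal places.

OR_MH = Σ(aᵢdᵢ/nᵢ) / Σ(bᵢcᵢ/nᵢ), where nᵢ is the stratum total.
Stratum 1 (Site A): n = 3057; a·d/n = 1570·685/3057 = 351.7991; b·c/n = 305·497/3057 = 49.5862
Stratum 2 (Site B): n = 3161; a·d/n = 1062·911/3161 = 306.0683; b·c/n = 166·1022/3161 = 53.6704
OR_MH = (351.7991 + 306.0683) / (49.5862 + 53.6704) = 657.8675 / 103.2566 = 6.37119

6.371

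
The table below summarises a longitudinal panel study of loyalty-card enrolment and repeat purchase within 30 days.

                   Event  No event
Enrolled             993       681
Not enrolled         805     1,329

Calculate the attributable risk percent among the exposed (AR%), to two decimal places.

Cells: a = 993, b = 681, c = 805, d = 1329.
Risk in exposed = 993/1674 = 0.59319; risk in unexposed = 805/2134 = 0.37723.
RR = 0.59319/0.37723 = 1.57251
AR% = (RR − 1)/RR × 100 = (1.57251 − 1)/1.57251 × 100 = 36.4072%

36.41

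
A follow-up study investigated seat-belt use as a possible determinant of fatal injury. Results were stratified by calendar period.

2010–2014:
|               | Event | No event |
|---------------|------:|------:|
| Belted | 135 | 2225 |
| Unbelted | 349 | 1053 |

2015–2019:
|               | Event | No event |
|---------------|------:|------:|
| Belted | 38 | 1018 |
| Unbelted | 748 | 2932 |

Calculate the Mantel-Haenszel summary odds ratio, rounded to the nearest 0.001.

OR_MH = Σ(aᵢdᵢ/nᵢ) / Σ(bᵢcᵢ/nᵢ), where nᵢ is the stratum total.
Stratum 1 (2010–2014): n = 3762; a·d/n = 135·1053/3762 = 37.7871; b·c/n = 2225·349/3762 = 206.4128
Stratum 2 (2015–2019): n = 4736; a·d/n = 38·2932/4736 = 23.5253; b·c/n = 1018·748/4736 = 160.7821
OR_MH = (37.7871 + 23.5253) / (206.4128 + 160.7821) = 61.3124 / 367.1949 = 0.16698

0.167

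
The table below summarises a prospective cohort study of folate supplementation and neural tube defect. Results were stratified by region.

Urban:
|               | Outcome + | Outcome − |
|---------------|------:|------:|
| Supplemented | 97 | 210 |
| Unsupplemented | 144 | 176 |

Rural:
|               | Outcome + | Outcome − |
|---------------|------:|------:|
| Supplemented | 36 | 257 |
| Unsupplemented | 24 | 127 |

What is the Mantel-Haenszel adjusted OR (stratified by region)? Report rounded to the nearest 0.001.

0.604

OR_MH = Σ(aᵢdᵢ/nᵢ) / Σ(bᵢcᵢ/nᵢ), where nᵢ is the stratum total.
Stratum 1 (Urban): n = 627; a·d/n = 97·176/627 = 27.2281; b·c/n = 210·144/627 = 48.2297
Stratum 2 (Rural): n = 444; a·d/n = 36·127/444 = 10.2973; b·c/n = 257·24/444 = 13.8919
OR_MH = (27.2281 + 10.2973) / (48.2297 + 13.8919) = 37.5254 / 62.1216 = 0.60406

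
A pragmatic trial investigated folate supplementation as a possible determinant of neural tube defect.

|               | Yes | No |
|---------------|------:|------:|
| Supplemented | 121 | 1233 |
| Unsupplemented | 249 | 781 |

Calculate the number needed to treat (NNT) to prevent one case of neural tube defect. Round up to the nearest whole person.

Risk in treated group = 121/1354 = 0.08936; risk in control = 249/1030 = 0.24175.
Absolute risk reduction = 0.24175 − 0.08936 = 0.15238
NNT = 1 / ARR = 1 / 0.15238 = 6.562 → round up → 7

7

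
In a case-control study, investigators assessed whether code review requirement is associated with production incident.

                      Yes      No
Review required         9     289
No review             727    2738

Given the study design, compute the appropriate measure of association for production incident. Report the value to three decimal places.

Cells: a = 9, b = 289, c = 727, d = 2738.
This is a case-control study: participants were sampled on outcome status, so risks in the source population cannot be estimated directly — relative risk is not valid here. The odds ratio is the appropriate measure.
OR = (a·d)/(b·c) = (9 × 2738) / (289 × 727) = 24642 / 210103 = 0.11729

0.117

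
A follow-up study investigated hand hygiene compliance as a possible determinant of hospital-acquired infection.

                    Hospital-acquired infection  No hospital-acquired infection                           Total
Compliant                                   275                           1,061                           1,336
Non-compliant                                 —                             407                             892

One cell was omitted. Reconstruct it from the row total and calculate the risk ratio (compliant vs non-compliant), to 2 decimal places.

The missing cell is in the unexposed row: 892 − 407 = 485.
So a = 275, b = 1061, c = 485, d = 407.
RR = [a/(a+b)] / [c/(c+d)] = (275/1336) / (485/892) = 0.20584/0.54372 = 0.37857

0.38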